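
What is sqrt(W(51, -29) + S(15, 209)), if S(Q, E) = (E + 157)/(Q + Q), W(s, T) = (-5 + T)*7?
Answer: I*sqrt(5645)/5 ≈ 15.027*I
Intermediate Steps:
W(s, T) = -35 + 7*T
S(Q, E) = (157 + E)/(2*Q) (S(Q, E) = (157 + E)/((2*Q)) = (157 + E)*(1/(2*Q)) = (157 + E)/(2*Q))
sqrt(W(51, -29) + S(15, 209)) = sqrt((-35 + 7*(-29)) + (1/2)*(157 + 209)/15) = sqrt((-35 - 203) + (1/2)*(1/15)*366) = sqrt(-238 + 61/5) = sqrt(-1129/5) = I*sqrt(5645)/5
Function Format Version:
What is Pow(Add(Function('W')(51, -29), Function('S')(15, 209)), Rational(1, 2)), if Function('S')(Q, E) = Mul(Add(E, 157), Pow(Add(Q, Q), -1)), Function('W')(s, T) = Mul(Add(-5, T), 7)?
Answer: Mul(Rational(1, 5), I, Pow(5645, Rational(1, 2))) ≈ Mul(15.027, I)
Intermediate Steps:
Function('W')(s, T) = Add(-35, Mul(7, T))
Function('S')(Q, E) = Mul(Rational(1, 2), Pow(Q, -1), Add(157, E)) (Function('S')(Q, E) = Mul(Add(157, E), Pow(Mul(2, Q), -1)) = Mul(Add(157, E), Mul(Rational(1, 2), Pow(Q, -1))) = Mul(Rational(1, 2), Pow(Q, -1), Add(157, E)))
Pow(Add(Function('W')(51, -29), Function('S')(15, 209)), Rational(1, 2)) = Pow(Add(Add(-35, Mul(7, -29)), Mul(Rational(1, 2), Pow(15, -1), Add(157, 209))), Rational(1, 2)) = Pow(Add(Add(-35, -203), Mul(Rational(1, 2), Rational(1, 15), 366)), Rational(1, 2)) = Pow(Add(-238, Rational(61, 5)), Rational(1, 2)) = Pow(Rational(-1129, 5), Rational(1, 2)) = Mul(Rational(1, 5), I, Pow(5645, Rational(1, 2)))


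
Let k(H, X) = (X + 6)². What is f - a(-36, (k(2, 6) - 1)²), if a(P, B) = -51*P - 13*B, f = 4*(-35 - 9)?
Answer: 263825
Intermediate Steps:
k(H, X) = (6 + X)²
f = -176 (f = 4*(-44) = -176)
f - a(-36, (k(2, 6) - 1)²) = -176 - (-51*(-36) - 13*((6 + 6)² - 1)²) = -176 - (1836 - 13*(12² - 1)²) = -176 - (1836 - 13*(144 - 1)²) = -176 - (1836 - 13*143²) = -176 - (1836 - 13*20449) = -176 - (1836 - 265837) = -176 - 1*(-264001) = -176 + 264001 = 263825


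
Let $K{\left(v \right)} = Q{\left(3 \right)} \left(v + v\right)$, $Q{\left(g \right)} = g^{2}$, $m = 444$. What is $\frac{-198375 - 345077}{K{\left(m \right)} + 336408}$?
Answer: $- \frac{19409}{12300} \approx -1.578$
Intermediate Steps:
$K{\left(v \right)} = 18 v$ ($K{\left(v \right)} = 3^{2} \left(v + v\right) = 9 \cdot 2 v = 18 v$)
$\frac{-198375 - 345077}{K{\left(m \right)} + 336408} = \frac{-198375 - 345077}{18 \cdot 444 + 336408} = - \frac{543452}{7992 + 336408} = - \frac{543452}{344400} = \left(-543452\right) \frac{1}{344400} = - \frac{19409}{12300}$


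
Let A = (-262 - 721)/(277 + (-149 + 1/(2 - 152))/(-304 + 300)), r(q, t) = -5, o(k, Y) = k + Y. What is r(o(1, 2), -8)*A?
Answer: 2949000/188551 ≈ 15.640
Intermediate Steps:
o(k, Y) = Y + k
A = -589800/188551 (A = -983/(277 + (-149 + 1/(-150))/(-4)) = -983/(277 + (-149 - 1/150)*(-¼)) = -983/(277 - 22351/150*(-¼)) = -983/(277 + 22351/600) = -983/188551/600 = -983*600/188551 = -589800/188551 ≈ -3.1281)
r(o(1, 2), -8)*A = -5*(-589800/188551) = 2949000/188551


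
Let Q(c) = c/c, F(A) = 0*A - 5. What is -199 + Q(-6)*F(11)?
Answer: -204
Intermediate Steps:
F(A) = -5 (F(A) = 0 - 5 = -5)
Q(c) = 1
-199 + Q(-6)*F(11) = -199 + 1*(-5) = -199 - 5 = -204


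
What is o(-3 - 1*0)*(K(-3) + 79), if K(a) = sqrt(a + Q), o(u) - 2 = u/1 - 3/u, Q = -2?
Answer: 0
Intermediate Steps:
o(u) = 2 + u - 3/u (o(u) = 2 + (u/1 - 3/u) = 2 + (u*1 - 3/u) = 2 + (u - 3/u) = 2 + u - 3/u)
K(a) = sqrt(-2 + a) (K(a) = sqrt(a - 2) = sqrt(-2 + a))
o(-3 - 1*0)*(K(-3) + 79) = (2 + (-3 - 1*0) - 3/(-3 - 1*0))*(sqrt(-2 - 3) + 79) = (2 + (-3 + 0) - 3/(-3 + 0))*(sqrt(-5) + 79) = (2 - 3 - 3/(-3))*(I*sqrt(5) + 79) = (2 - 3 - 3*(-1/3))*(79 + I*sqrt(5)) = (2 - 3 + 1)*(79 + I*sqrt(5)) = 0*(79 + I*sqrt(5)) = 0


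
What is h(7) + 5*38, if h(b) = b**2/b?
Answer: 197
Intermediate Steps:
h(b) = b
h(7) + 5*38 = 7 + 5*38 = 7 + 190 = 197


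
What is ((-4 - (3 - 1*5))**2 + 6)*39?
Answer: 390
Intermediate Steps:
((-4 - (3 - 1*5))**2 + 6)*39 = ((-4 - (3 - 5))**2 + 6)*39 = ((-4 - 1*(-2))**2 + 6)*39 = ((-4 + 2)**2 + 6)*39 = ((-2)**2 + 6)*39 = (4 + 6)*39 = 10*39 = 390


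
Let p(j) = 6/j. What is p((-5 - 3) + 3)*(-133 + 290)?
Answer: -942/5 ≈ -188.40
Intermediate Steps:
p((-5 - 3) + 3)*(-133 + 290) = (6/((-5 - 3) + 3))*(-133 + 290) = (6/(-8 + 3))*157 = (6/(-5))*157 = (6*(-1/5))*157 = -6/5*157 = -942/5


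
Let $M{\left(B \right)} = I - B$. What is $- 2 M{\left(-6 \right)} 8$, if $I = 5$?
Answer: $-176$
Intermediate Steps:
$M{\left(B \right)} = 5 - B$
$- 2 M{\left(-6 \right)} 8 = - 2 \left(5 - -6\right) 8 = - 2 \left(5 + 6\right) 8 = \left(-2\right) 11 \cdot 8 = \left(-22\right) 8 = -176$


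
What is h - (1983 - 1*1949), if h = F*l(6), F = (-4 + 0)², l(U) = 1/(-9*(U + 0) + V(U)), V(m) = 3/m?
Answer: -3670/107 ≈ -34.299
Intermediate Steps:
l(U) = 1/(-9*U + 3/U) (l(U) = 1/(-9*(U + 0) + 3/U) = 1/(-9*U + 3/U))
F = 16 (F = (-4)² = 16)
h = -32/107 (h = 16*(-1*6/(-3 + 9*6²)) = 16*(-1*6/(-3 + 9*36)) = 16*(-1*6/(-3 + 324)) = 16*(-1*6/321) = 16*(-1*6*1/321) = 16*(-2/107) = -32/107 ≈ -0.29907)
h - (1983 - 1*1949) = -32/107 - (1983 - 1*1949) = -32/107 - (1983 - 1949) = -32/107 - 1*34 = -32/107 - 34 = -3670/107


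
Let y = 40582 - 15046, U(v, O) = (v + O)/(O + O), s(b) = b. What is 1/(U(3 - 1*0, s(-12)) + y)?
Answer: 8/204291 ≈ 3.9160e-5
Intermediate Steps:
U(v, O) = (O + v)/(2*O) (U(v, O) = (O + v)/((2*O)) = (O + v)*(1/(2*O)) = (O + v)/(2*O))
y = 25536
1/(U(3 - 1*0, s(-12)) + y) = 1/((1/2)*(-12 + (3 - 1*0))/(-12) + 25536) = 1/((1/2)*(-1/12)*(-12 + (3 + 0)) + 25536) = 1/((1/2)*(-1/12)*(-12 + 3) + 25536) = 1/((1/2)*(-1/12)*(-9) + 25536) = 1/(3/8 + 25536) = 1/(204291/8) = 8/204291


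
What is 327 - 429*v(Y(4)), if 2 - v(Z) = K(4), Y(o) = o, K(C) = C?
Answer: 1185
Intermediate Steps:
v(Z) = -2 (v(Z) = 2 - 1*4 = 2 - 4 = -2)
327 - 429*v(Y(4)) = 327 - 429*(-2) = 327 + 858 = 1185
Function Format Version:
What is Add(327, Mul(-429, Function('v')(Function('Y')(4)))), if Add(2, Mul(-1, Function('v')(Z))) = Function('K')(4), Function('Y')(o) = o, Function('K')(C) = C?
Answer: 1185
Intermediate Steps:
Function('v')(Z) = -2 (Function('v')(Z) = Add(2, Mul(-1, 4)) = Add(2, -4) = -2)
Add(327, Mul(-429, Function('v')(Function('Y')(4)))) = Add(327, Mul(-429, -2)) = Add(327, 858) = 1185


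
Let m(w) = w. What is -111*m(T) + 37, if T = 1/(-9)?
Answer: 148/3 ≈ 49.333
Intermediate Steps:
T = -1/9 ≈ -0.11111
-111*m(T) + 37 = -111*(-1/9) + 37 = 37/3 + 37 = 148/3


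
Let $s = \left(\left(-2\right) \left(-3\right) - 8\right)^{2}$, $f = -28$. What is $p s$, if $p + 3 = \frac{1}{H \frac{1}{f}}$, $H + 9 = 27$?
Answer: $- \frac{164}{9} \approx -18.222$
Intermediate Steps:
$H = 18$ ($H = -9 + 27 = 18$)
$s = 4$ ($s = \left(6 - 8\right)^{2} = \left(-2\right)^{2} = 4$)
$p = - \frac{41}{9}$ ($p = -3 + \frac{1}{18 \frac{1}{-28}} = -3 + \frac{1}{18 \left(- \frac{1}{28}\right)} = -3 + \frac{1}{- \frac{9}{14}} = -3 - \frac{14}{9} = - \frac{41}{9} \approx -4.5556$)
$p s = \left(- \frac{41}{9}\right) 4 = - \frac{164}{9}$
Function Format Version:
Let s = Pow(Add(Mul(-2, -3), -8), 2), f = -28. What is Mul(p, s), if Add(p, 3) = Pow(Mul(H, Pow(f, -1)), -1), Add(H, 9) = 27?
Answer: Rational(-164, 9) ≈ -18.222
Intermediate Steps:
H = 18 (H = Add(-9, 27) = 18)
s = 4 (s = Pow(Add(6, -8), 2) = Pow(-2, 2) = 4)
p = Rational(-41, 9) (p = Add(-3, Pow(Mul(18, Pow(-28, -1)), -1)) = Add(-3, Pow(Mul(18, Rational(-1, 28)), -1)) = Add(-3, Pow(Rational(-9, 14), -1)) = Add(-3, Rational(-14, 9)) = Rational(-41, 9) ≈ -4.5556)
Mul(p, s) = Mul(Rational(-41, 9), 4) = Rational(-164, 9)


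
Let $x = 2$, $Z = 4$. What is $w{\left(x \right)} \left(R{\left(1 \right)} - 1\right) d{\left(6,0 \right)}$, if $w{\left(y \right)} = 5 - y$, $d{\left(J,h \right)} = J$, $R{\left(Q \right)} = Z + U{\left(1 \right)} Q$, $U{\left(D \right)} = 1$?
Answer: $72$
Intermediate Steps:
$R{\left(Q \right)} = 4 + Q$ ($R{\left(Q \right)} = 4 + 1 Q = 4 + Q$)
$w{\left(x \right)} \left(R{\left(1 \right)} - 1\right) d{\left(6,0 \right)} = \left(5 - 2\right) \left(\left(4 + 1\right) - 1\right) 6 = \left(5 - 2\right) \left(5 - 1\right) 6 = 3 \cdot 4 \cdot 6 = 3 \cdot 24 = 72$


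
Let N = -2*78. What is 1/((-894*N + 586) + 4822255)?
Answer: 1/4962305 ≈ 2.0152e-7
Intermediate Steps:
N = -156
1/((-894*N + 586) + 4822255) = 1/((-894*(-156) + 586) + 4822255) = 1/((139464 + 586) + 4822255) = 1/(140050 + 4822255) = 1/4962305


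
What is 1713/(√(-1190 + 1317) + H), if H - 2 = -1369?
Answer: -780557/622854 - 571*√127/622854 ≈ -1.2635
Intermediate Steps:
H = -1367 (H = 2 - 1369 = -1367)
1713/(√(-1190 + 1317) + H) = 1713/(√(-1190 + 1317) - 1367) = 1713/(√127 - 1367) = 1713/(-1367 + √127)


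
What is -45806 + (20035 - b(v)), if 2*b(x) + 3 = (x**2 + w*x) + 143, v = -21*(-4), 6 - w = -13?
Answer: -30167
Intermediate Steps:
w = 19 (w = 6 - 1*(-13) = 6 + 13 = 19)
v = 84
b(x) = 70 + x**2/2 + 19*x/2 (b(x) = -3/2 + ((x**2 + 19*x) + 143)/2 = -3/2 + (143 + x**2 + 19*x)/2 = -3/2 + (143/2 + x**2/2 + 19*x/2) = 70 + x**2/2 + 19*x/2)
-45806 + (20035 - b(v)) = -45806 + (20035 - (70 + (1/2)*84**2 + (19/2)*84)) = -45806 + (20035 - (70 + (1/2)*7056 + 798)) = -45806 + (20035 - (70 + 3528 + 798)) = -45806 + (20035 - 1*4396) = -45806 + (20035 - 4396) = -45806 + 15639 = -30167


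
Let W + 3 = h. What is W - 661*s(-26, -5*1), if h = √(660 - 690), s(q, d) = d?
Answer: 3302 + I*√30 ≈ 3302.0 + 5.4772*I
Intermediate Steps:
h = I*√30 (h = √(-30) = I*√30 ≈ 5.4772*I)
W = -3 + I*√30 ≈ -3.0 + 5.4772*I
W - 661*s(-26, -5*1) = (-3 + I*√30) - (-3305) = (-3 + I*√30) - 661*(-5) = (-3 + I*√30) + 3305 = 3302 + I*√30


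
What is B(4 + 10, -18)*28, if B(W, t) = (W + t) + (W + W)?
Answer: 672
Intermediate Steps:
B(W, t) = t + 3*W (B(W, t) = (W + t) + 2*W = t + 3*W)
B(4 + 10, -18)*28 = (-18 + 3*(4 + 10))*28 = (-18 + 3*14)*28 = (-18 + 42)*28 = 24*28 = 672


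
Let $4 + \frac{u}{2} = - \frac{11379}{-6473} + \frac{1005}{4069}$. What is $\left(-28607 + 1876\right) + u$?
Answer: $- \frac{704163201711}{26338637} \approx -26735.0$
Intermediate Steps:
$u = - \frac{105096064}{26338637}$ ($u = -8 + 2 \left(- \frac{11379}{-6473} + \frac{1005}{4069}\right) = -8 + 2 \left(\left(-11379\right) \left(- \frac{1}{6473}\right) + 1005 \cdot \frac{1}{4069}\right) = -8 + 2 \left(\frac{11379}{6473} + \frac{1005}{4069}\right) = -8 + 2 \cdot \frac{52806516}{26338637} = -8 + \frac{105613032}{26338637} = - \frac{105096064}{26338637} \approx -3.9902$)
$\left(-28607 + 1876\right) + u = \left(-28607 + 1876\right) - \frac{105096064}{26338637} = -26731 - \frac{105096064}{26338637} = - \frac{704163201711}{26338637}$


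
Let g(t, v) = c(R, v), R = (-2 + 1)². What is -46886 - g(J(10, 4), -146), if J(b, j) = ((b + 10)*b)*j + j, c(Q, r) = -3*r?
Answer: -47324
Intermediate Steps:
R = 1 (R = (-1)² = 1)
J(b, j) = j + b*j*(10 + b) (J(b, j) = ((10 + b)*b)*j + j = (b*(10 + b))*j + j = b*j*(10 + b) + j = j + b*j*(10 + b))
g(t, v) = -3*v
-46886 - g(J(10, 4), -146) = -46886 - (-3)*(-146) = -46886 - 1*438 = -46886 - 438 = -47324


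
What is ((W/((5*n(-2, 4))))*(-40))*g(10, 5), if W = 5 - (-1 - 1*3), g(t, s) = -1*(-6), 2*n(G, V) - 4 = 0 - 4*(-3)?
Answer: -54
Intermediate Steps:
n(G, V) = 8 (n(G, V) = 2 + (0 - 4*(-3))/2 = 2 + (0 + 12)/2 = 2 + (½)*12 = 2 + 6 = 8)
g(t, s) = 6
W = 9 (W = 5 - (-1 - 3) = 5 - 1*(-4) = 5 + 4 = 9)
((W/((5*n(-2, 4))))*(-40))*g(10, 5) = ((9/((5*8)))*(-40))*6 = ((9/40)*(-40))*6 = -9*6 = -54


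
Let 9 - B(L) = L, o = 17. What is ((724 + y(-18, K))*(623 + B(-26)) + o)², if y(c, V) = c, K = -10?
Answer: 215820639225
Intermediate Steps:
B(L) = 9 - L
((724 + y(-18, K))*(623 + B(-26)) + o)² = ((724 - 18)*(623 + (9 - 1*(-26))) + 17)² = (706*(623 + (9 + 26)) + 17)² = (706*(623 + 35) + 17)² = (706*658 + 17)² = (464548 + 17)² = 464565² = 215820639225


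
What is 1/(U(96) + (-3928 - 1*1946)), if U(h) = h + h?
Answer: -1/5682 ≈ -0.00017599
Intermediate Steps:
U(h) = 2*h
1/(U(96) + (-3928 - 1*1946)) = 1/(2*96 + (-3928 - 1*1946)) = 1/(192 + (-3928 - 1946)) = 1/(192 - 5874) = 1/(-5682) = -1/5682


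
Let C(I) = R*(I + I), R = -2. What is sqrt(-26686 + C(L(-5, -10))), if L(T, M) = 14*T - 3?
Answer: I*sqrt(26394) ≈ 162.46*I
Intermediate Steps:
L(T, M) = -3 + 14*T
C(I) = -4*I (C(I) = -2*(I + I) = -4*I)
sqrt(-26686 + C(L(-5, -10))) = sqrt(-26686 - 4*(-3 + 14*(-5))) = sqrt(-26686 - 4*(-3 - 70)) = sqrt(-26686 - 4*(-73)) = sqrt(-26686 + 292) = sqrt(-26394) = I*sqrt(26394)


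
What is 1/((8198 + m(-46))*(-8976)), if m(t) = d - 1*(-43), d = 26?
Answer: -1/74204592 ≈ -1.3476e-8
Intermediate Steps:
m(t) = 69 (m(t) = 26 - 1*(-43) = 26 + 43 = 69)
1/((8198 + m(-46))*(-8976)) = 1/((8198 + 69)*(-8976)) = -1/8976/8267 = (1/8267)*(-1/8976) = -1/74204592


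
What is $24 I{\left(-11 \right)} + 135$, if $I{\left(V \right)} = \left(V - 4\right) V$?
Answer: $4095$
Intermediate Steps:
$I{\left(V \right)} = V \left(-4 + V\right)$ ($I{\left(V \right)} = \left(-4 + V\right) V = V \left(-4 + V\right)$)
$24 I{\left(-11 \right)} + 135 = 24 \left(- 11 \left(-4 - 11\right)\right) + 135 = 24 \left(\left(-11\right) \left(-15\right)\right) + 135 = 24 \cdot 165 + 135 = 3960 + 135 = 4095$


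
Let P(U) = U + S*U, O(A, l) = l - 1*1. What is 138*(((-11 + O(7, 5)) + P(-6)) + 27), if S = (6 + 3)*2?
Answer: -12972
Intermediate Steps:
O(A, l) = -1 + l (O(A, l) = l - 1 = -1 + l)
S = 18 (S = 9*2 = 18)
P(U) = 19*U (P(U) = U + 18*U = 19*U)
138*(((-11 + O(7, 5)) + P(-6)) + 27) = 138*(((-11 + (-1 + 5)) + 19*(-6)) + 27) = 138*(((-11 + 4) - 114) + 27) = 138*((-7 - 114) + 27) = 138*(-121 + 27) = 138*(-94) = -12972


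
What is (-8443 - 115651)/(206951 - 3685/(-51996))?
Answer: -6452391624/10760627881 ≈ -0.59963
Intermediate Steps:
(-8443 - 115651)/(206951 - 3685/(-51996)) = -124094/(206951 - 3685*(-1/51996)) = -124094/(206951 + 3685/51996) = -124094/10760627881/51996 = -124094*51996/10760627881 = -6452391624/10760627881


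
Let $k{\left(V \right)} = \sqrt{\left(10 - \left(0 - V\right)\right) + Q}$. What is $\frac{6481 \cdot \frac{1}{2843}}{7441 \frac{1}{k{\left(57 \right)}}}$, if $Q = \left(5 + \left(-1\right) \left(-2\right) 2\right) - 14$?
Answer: $\frac{6481 \sqrt{62}}{21154763} \approx 0.0024123$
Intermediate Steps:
$Q = -5$ ($Q = \left(5 + 2 \cdot 2\right) - 14 = \left(5 + 4\right) - 14 = 9 - 14 = -5$)
$k{\left(V \right)} = \sqrt{5 + V}$ ($k{\left(V \right)} = \sqrt{\left(10 - \left(0 - V\right)\right) - 5} = \sqrt{\left(10 - - V\right) - 5} = \sqrt{\left(10 + V\right) - 5} = \sqrt{5 + V}$)
$\frac{6481 \cdot \frac{1}{2843}}{7441 \frac{1}{k{\left(57 \right)}}} = \frac{6481 \cdot \frac{1}{2843}}{7441 \frac{1}{\sqrt{5 + 57}}} = \frac{6481 \cdot \frac{1}{2843}}{7441 \frac{1}{\sqrt{62}}} = \frac{6481}{2843 \cdot 7441 \frac{\sqrt{62}}{62}} = \frac{6481}{2843 \frac{7441 \sqrt{62}}{62}} = \frac{6481 \frac{\sqrt{62}}{7441}}{2843} = \frac{6481 \sqrt{62}}{21154763}$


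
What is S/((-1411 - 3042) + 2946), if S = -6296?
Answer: 6296/1507 ≈ 4.1778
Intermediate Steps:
S/((-1411 - 3042) + 2946) = -6296/((-1411 - 3042) + 2946) = -6296/(-4453 + 2946) = -6296/(-1507) = -6296*(-1/1507) = 6296/1507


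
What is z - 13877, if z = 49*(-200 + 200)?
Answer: -13877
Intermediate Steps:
z = 0 (z = 49*0 = 0)
z - 13877 = 0 - 13877 = -13877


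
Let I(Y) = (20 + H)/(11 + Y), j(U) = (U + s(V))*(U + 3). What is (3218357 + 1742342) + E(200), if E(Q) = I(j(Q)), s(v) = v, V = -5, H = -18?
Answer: 98211918803/19798 ≈ 4.9607e+6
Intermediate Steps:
j(U) = (-5 + U)*(3 + U) (j(U) = (U - 5)*(U + 3) = (-5 + U)*(3 + U))
I(Y) = 2/(11 + Y) (I(Y) = (20 - 18)/(11 + Y) = 2/(11 + Y))
E(Q) = 2/(-4 + Q² - 2*Q) (E(Q) = 2/(11 + (-15 + Q² - 2*Q)) = 2/(-4 + Q² - 2*Q))
(3218357 + 1742342) + E(200) = (3218357 + 1742342) + 2/(-4 + 200² - 2*200) = 4960699 + 2/(-4 + 40000 - 400) = 4960699 + 2/39596 = 4960699 + 2*(1/39596) = 4960699 + 1/19798 = 98211918803/19798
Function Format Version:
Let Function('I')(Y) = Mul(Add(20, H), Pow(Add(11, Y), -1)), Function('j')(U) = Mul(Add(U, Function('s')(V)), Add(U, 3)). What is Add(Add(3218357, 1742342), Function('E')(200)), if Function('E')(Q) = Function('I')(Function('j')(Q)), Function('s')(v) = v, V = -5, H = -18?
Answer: Rational(98211918803, 19798) ≈ 4.9607e+6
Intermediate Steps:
Function('j')(U) = Mul(Add(-5, U), Add(3, U)) (Function('j')(U) = Mul(Add(U, -5), Add(U, 3)) = Mul(Add(-5, U), Add(3, U)))
Function('I')(Y) = Mul(2, Pow(Add(11, Y), -1)) (Function('I')(Y) = Mul(Add(20, -18), Pow(Add(11, Y), -1)) = Mul(2, Pow(Add(11, Y), -1)))
Function('E')(Q) = Mul(2, Pow(Add(-4, Pow(Q, 2), Mul(-2, Q)), -1)) (Function('E')(Q) = Mul(2, Pow(Add(11, Add(-15, Pow(Q, 2), Mul(-2, Q))), -1)) = Mul(2, Pow(Add(-4, Pow(Q, 2), Mul(-2, Q)), -1)))
Add(Add(3218357, 1742342), Function('E')(200)) = Add(Add(3218357, 1742342), Mul(2, Pow(Add(-4, Pow(200, 2), Mul(-2, 200)), -1))) = Add(4960699, Mul(2, Pow(Add(-4, 40000, -400), -1))) = Add(4960699, Mul(2, Pow(39596, -1))) = Add(4960699, Mul(2, Rational(1, 39596))) = Add(4960699, Rational(1, 19798)) = Rational(98211918803, 19798)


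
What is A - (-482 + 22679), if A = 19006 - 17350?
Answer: -20541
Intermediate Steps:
A = 1656
A - (-482 + 22679) = 1656 - (-482 + 22679) = 1656 - 1*22197 = 1656 - 22197 = -20541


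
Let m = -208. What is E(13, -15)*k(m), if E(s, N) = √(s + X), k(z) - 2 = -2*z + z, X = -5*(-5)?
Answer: 210*√38 ≈ 1294.5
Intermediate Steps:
X = 25
k(z) = 2 - z (k(z) = 2 + (-2*z + z) = 2 - z)
E(s, N) = √(25 + s) (E(s, N) = √(s + 25) = √(25 + s))
E(13, -15)*k(m) = √(25 + 13)*(2 - 1*(-208)) = √38*(2 + 208) = √38*210 = 210*√38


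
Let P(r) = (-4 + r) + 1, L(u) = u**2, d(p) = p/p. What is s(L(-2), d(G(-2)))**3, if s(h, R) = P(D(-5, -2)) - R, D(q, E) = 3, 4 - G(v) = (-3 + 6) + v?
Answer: -1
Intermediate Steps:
G(v) = 1 - v (G(v) = 4 - ((-3 + 6) + v) = 4 - (3 + v) = 4 + (-3 - v) = 1 - v)
d(p) = 1
P(r) = -3 + r
s(h, R) = -R (s(h, R) = (-3 + 3) - R = 0 - R = -R)
s(L(-2), d(G(-2)))**3 = (-1*1)**3 = (-1)**3 = -1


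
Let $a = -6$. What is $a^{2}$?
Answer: $36$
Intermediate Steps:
$a^{2} = \left(-6\right)^{2} = 36$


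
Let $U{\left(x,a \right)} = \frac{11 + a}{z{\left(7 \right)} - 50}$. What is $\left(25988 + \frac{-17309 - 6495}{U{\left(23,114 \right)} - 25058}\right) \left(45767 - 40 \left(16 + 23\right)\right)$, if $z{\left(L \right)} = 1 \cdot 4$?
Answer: $\frac{1324436391641876}{1152793} \approx 1.1489 \cdot 10^{9}$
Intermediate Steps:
$z{\left(L \right)} = 4$
$U{\left(x,a \right)} = - \frac{11}{46} - \frac{a}{46}$ ($U{\left(x,a \right)} = \frac{11 + a}{4 - 50} = \frac{11 + a}{-46} = \left(11 + a\right) \left(- \frac{1}{46}\right) = - \frac{11}{46} - \frac{a}{46}$)
$\left(25988 + \frac{-17309 - 6495}{U{\left(23,114 \right)} - 25058}\right) \left(45767 - 40 \left(16 + 23\right)\right) = \left(25988 + \frac{-17309 - 6495}{\left(- \frac{11}{46} - \frac{57}{23}\right) - 25058}\right) \left(45767 - 40 \left(16 + 23\right)\right) = \left(25988 - \frac{23804}{\left(- \frac{11}{46} - \frac{57}{23}\right) - 25058}\right) \left(45767 - 1560\right) = \left(25988 - \frac{23804}{- \frac{125}{46} - 25058}\right) \left(45767 - 1560\right) = \left(25988 - \frac{23804}{- \frac{1152793}{46}}\right) 44207 = \left(25988 - - \frac{1094984}{1152793}\right) 44207 = \left(25988 + \frac{1094984}{1152793}\right) 44207 = \frac{29959879468}{1152793} \cdot 44207 = \frac{1324436391641876}{1152793}$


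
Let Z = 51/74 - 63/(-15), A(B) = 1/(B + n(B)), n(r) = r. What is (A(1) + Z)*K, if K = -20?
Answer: -3988/37 ≈ -107.78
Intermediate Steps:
A(B) = 1/(2*B) (A(B) = 1/(B + B) = 1/(2*B))
Z = 1809/370 (Z = 51*(1/74) - 63*(-1/15) = 51/74 + 21/5 = 1809/370 ≈ 4.8892)
(A(1) + Z)*K = ((½)/1 + 1809/370)*(-20) = ((½)*1 + 1809/370)*(-20) = (½ + 1809/370)*(-20) = (997/185)*(-20) = -3988/37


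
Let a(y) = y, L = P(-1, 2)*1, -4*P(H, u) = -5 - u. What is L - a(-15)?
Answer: 67/4 ≈ 16.750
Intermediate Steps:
P(H, u) = 5/4 + u/4 (P(H, u) = -(-5 - u)/4 = 5/4 + u/4)
L = 7/4 (L = (5/4 + (¼)*2)*1 = (5/4 + ½)*1 = (7/4)*1 = 7/4 ≈ 1.7500)
L - a(-15) = 7/4 - 1*(-15) = 7/4 + 15 = 67/4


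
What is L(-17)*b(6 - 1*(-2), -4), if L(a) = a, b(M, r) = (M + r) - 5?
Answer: 17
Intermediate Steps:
b(M, r) = -5 + M + r
L(-17)*b(6 - 1*(-2), -4) = -17*(-5 + (6 - 1*(-2)) - 4) = -17*(-5 + (6 + 2) - 4) = -17*(-5 + 8 - 4) = -17*(-1) = 17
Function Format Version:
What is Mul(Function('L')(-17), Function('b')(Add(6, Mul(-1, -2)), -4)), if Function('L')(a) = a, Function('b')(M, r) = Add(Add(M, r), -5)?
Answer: 17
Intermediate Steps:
Function('b')(M, r) = Add(-5, M, r)
Mul(Function('L')(-17), Function('b')(Add(6, Mul(-1, -2)), -4)) = Mul(-17, Add(-5, Add(6, Mul(-1, -2)), -4)) = Mul(-17, Add(-5, Add(6, 2), -4)) = Mul(-17, Add(-5, 8, -4)) = Mul(-17, -1) = 17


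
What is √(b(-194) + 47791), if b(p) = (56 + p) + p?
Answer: √47459 ≈ 217.85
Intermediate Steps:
b(p) = 56 + 2*p
√(b(-194) + 47791) = √((56 + 2*(-194)) + 47791) = √((56 - 388) + 47791) = √(-332 + 47791) = √47459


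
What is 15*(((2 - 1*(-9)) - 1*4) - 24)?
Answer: -255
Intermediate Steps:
15*(((2 - 1*(-9)) - 1*4) - 24) = 15*(((2 + 9) - 4) - 24) = 15*((11 - 4) - 24) = 15*(7 - 24) = 15*(-17) = -255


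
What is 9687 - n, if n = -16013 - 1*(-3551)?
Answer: 22149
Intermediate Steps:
n = -12462 (n = -16013 + 3551 = -12462)
9687 - n = 9687 - 1*(-12462) = 9687 + 12462 = 22149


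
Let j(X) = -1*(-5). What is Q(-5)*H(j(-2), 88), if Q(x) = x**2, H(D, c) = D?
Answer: 125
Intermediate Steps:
j(X) = 5
Q(-5)*H(j(-2), 88) = (-5)**2*5 = 25*5 = 125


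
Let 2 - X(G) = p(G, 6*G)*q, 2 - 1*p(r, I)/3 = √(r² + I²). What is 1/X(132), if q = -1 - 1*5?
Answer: -19/104438734 - 594*√37/52219367 ≈ -6.9374e-5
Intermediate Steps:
p(r, I) = 6 - 3*√(I² + r²) (p(r, I) = 6 - 3*√(r² + I²) = 6 - 3*√(I² + r²))
q = -6 (q = -1 - 5 = -6)
X(G) = 38 - 18*√37*√(G²) (X(G) = 2 - (6 - 3*√((6*G)² + G²))*(-6) = 2 - (6 - 3*√(36*G² + G²))*(-6) = 2 - (6 - 3*√37*√(G²))*(-6) = 2 - (-36 + 18*√37*√(G²)) = 2 + (36 - 18*√37*√(G²)) = 38 - 18*√37*√(G²))
1/X(132) = 1/(38 - 18*√37*√(132²)) = 1/(38 - 18*√37*√17424) = 1/(38 - 18*√37*132) = 1/(38 - 2376*√37)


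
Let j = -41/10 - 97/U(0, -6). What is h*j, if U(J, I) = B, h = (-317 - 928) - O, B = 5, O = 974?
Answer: 104293/2 ≈ 52147.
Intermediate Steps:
h = -2219 (h = (-317 - 928) - 1*974 = -1245 - 974 = -2219)
U(J, I) = 5
j = -47/2 (j = -41/10 - 97/5 = -47/2 ≈ -23.500)
h*j = -2219*(-47/2) = 104293/2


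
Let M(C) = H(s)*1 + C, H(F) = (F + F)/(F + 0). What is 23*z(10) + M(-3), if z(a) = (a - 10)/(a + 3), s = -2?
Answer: -1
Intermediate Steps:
z(a) = (-10 + a)/(3 + a)
H(F) = 2 (H(F) = (2*F)/F = 2)
M(C) = 2 + C (M(C) = 2*1 + C = 2 + C)
23*z(10) + M(-3) = 23*((-10 + 10)/(3 + 10)) + (2 - 3) = 23*(0/13) - 1 = 23*((1/13)*0) - 1 = 23*0 - 1 = 0 - 1 = -1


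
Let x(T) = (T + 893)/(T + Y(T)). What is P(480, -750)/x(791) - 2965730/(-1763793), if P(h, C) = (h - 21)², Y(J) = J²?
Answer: 58198885603654724/742556853 ≈ 7.8376e+7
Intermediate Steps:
x(T) = (893 + T)/(T + T²) (x(T) = (T + 893)/(T + T²) = (893 + T)/(T + T²))
P(h, C) = (-21 + h)²
P(480, -750)/x(791) - 2965730/(-1763793) = (-21 + 480)²/(((893 + 791)/(791*(1 + 791)))) - 2965730/(-1763793) = 459²/(((1/791)*1684/792)) - 2965730*(-1/1763793) = 210681/(((1/791)*(1/792)*1684)) + 2965730/1763793 = 210681/(421/156618) + 2965730/1763793 = 210681*(156618/421) + 2965730/1763793 = 32996436858/421 + 2965730/1763793 = 58198885603654724/742556853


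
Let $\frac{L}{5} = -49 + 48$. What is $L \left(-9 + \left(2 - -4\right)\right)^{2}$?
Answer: $-45$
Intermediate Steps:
$L = -5$ ($L = 5 \left(-49 + 48\right) = 5 \left(-1\right) = -5$)
$L \left(-9 + \left(2 - -4\right)\right)^{2} = - 5 \left(-9 + \left(2 - -4\right)\right)^{2} = - 5 \left(-9 + \left(2 + 4\right)\right)^{2} = - 5 \left(-9 + 6\right)^{2} = - 5 \left(-3\right)^{2} = \left(-5\right) 9 = -45$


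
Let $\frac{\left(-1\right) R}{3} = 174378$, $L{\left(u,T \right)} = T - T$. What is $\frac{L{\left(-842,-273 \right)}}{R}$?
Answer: $0$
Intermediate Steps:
$L{\left(u,T \right)} = 0$
$R = -523134$ ($R = \left(-3\right) 174378 = -523134$)
$\frac{L{\left(-842,-273 \right)}}{R} = \frac{0}{-523134} = 0 \left(- \frac{1}{523134}\right) = 0$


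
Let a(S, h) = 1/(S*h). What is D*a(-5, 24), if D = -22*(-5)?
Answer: -11/12 ≈ -0.91667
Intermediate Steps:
D = 110 (D = -11*(-10) = 110)
a(S, h) = 1/(S*h)
D*a(-5, 24) = 110*(1/(-5*24)) = 110*(-⅕*1/24) = 110*(-1/120) = -11/12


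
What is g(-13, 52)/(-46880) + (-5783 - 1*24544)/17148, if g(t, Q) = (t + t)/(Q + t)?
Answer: -177714791/100487280 ≈ -1.7685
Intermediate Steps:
g(t, Q) = 2*t/(Q + t) (g(t, Q) = (2*t)/(Q + t) = 2*t/(Q + t))
g(-13, 52)/(-46880) + (-5783 - 1*24544)/17148 = (2*(-13)/(52 - 13))/(-46880) + (-5783 - 1*24544)/17148 = (2*(-13)/39)*(-1/46880) + (-5783 - 24544)*(1/17148) = (2*(-13)*(1/39))*(-1/46880) - 30327*1/17148 = -⅔*(-1/46880) - 10109/5716 = 1/70320 - 10109/5716 = -177714791/100487280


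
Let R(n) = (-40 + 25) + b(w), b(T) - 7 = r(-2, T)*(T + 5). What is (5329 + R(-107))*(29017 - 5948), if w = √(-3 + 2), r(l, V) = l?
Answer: 122519459 - 46138*I ≈ 1.2252e+8 - 46138.0*I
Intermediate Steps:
w = I (w = √(-1) = I ≈ 1.0*I)
b(T) = -3 - 2*T (b(T) = 7 - 2*(T + 5) = 7 - 2*(5 + T) = 7 + (-10 - 2*T) = -3 - 2*T)
R(n) = -18 - 2*I (R(n) = (-40 + 25) + (-3 - 2*I) = -15 + (-3 - 2*I) = -18 - 2*I)
(5329 + R(-107))*(29017 - 5948) = (5329 + (-18 - 2*I))*(29017 - 5948) = (5311 - 2*I)*23069 = 122519459 - 46138*I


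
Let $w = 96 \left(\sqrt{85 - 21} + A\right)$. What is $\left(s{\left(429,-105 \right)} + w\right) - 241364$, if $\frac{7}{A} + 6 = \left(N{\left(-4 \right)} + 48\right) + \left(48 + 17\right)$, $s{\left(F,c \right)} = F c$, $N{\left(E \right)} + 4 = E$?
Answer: $- \frac{9425929}{33} \approx -2.8563 \cdot 10^{5}$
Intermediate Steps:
$N{\left(E \right)} = -4 + E$
$A = \frac{7}{99}$ ($A = \frac{7}{-6 + \left(\left(\left(-4 - 4\right) + 48\right) + \left(48 + 17\right)\right)} = \frac{7}{-6 + \left(\left(-8 + 48\right) + 65\right)} = \frac{7}{-6 + \left(40 + 65\right)} = \frac{7}{-6 + 105} = \frac{7}{99} \approx 0.070707$)
$w = \frac{25568}{33}$ ($w = 96 \left(\sqrt{85 - 21} + \frac{7}{99}\right) = 96 \left(\sqrt{64} + \frac{7}{99}\right) = 96 \left(8 + \frac{7}{99}\right) = 96 \cdot \frac{799}{99} = \frac{25568}{33} \approx 774.79$)
$\left(s{\left(429,-105 \right)} + w\right) - 241364 = \left(429 \left(-105\right) + \frac{25568}{33}\right) - 241364 = \left(-45045 + \frac{25568}{33}\right) - 241364 = - \frac{1460917}{33} - 241364 = - \frac{9425929}{33}$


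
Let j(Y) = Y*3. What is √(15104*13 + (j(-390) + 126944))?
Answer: 7*√6574 ≈ 567.56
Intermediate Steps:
j(Y) = 3*Y
√(15104*13 + (j(-390) + 126944)) = √(15104*13 + (3*(-390) + 126944)) = √(196352 + (-1170 + 126944)) = √(196352 + 125774) = √322126 = 7*√6574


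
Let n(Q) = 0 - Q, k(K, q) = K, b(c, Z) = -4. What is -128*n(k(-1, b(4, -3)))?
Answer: -128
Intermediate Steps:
n(Q) = -Q
-128*n(k(-1, b(4, -3))) = -(-128)*(-1) = -128*1 = -128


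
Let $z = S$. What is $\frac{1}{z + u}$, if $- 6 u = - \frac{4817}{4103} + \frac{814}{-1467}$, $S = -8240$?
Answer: $- \frac{36114606}{297573947059} \approx -0.00012136$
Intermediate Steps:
$z = -8240$
$u = \frac{10406381}{36114606}$ ($u = - \frac{- \frac{4817}{4103} + \frac{814}{-1467}}{6} = - \frac{\left(-4817\right) \frac{1}{4103} + 814 \left(- \frac{1}{1467}\right)}{6} = - \frac{- \frac{4817}{4103} - \frac{814}{1467}}{6} = \left(- \frac{1}{6}\right) \left(- \frac{10406381}{6019101}\right) = \frac{10406381}{36114606} \approx 0.28815$)
$\frac{1}{z + u} = \frac{1}{-8240 + \frac{10406381}{36114606}} = \frac{1}{- \frac{297573947059}{36114606}} = - \frac{36114606}{297573947059}$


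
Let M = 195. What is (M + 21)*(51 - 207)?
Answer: -33696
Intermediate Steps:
(M + 21)*(51 - 207) = (195 + 21)*(51 - 207) = 216*(-156) = -33696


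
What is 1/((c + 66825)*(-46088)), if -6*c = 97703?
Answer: -3/6988023868 ≈ -4.2931e-10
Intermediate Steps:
c = -97703/6 (c = -⅙*97703 = -97703/6 ≈ -16284.)
1/((c + 66825)*(-46088)) = 1/((-97703/6 + 66825)*(-46088)) = -1/46088/(303247/6) = (6/303247)*(-1/46088) = -3/6988023868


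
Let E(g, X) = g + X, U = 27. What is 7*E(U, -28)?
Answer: -7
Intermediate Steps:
E(g, X) = X + g
7*E(U, -28) = 7*(-28 + 27) = 7*(-1) = -7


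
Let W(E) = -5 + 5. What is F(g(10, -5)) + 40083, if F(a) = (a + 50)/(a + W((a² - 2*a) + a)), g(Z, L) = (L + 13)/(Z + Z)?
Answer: 40209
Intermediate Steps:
W(E) = 0
g(Z, L) = (13 + L)/(2*Z) (g(Z, L) = (13 + L)/((2*Z)) = (13 + L)*(1/(2*Z)) = (13 + L)/(2*Z))
F(a) = (50 + a)/a (F(a) = (a + 50)/(a + 0) = (50 + a)/a)
F(g(10, -5)) + 40083 = (50 + (½)*(13 - 5)/10)/(((½)*(13 - 5)/10)) + 40083 = (50 + (½)*(⅒)*8)/(((½)*(⅒)*8)) + 40083 = (50 + ⅖)/(⅖) + 40083 = (5/2)*(252/5) + 40083 = 126 + 40083 = 40209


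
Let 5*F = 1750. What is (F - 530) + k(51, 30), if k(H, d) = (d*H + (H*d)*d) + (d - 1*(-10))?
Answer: 47290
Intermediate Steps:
F = 350 (F = (⅕)*1750 = 350)
k(H, d) = 10 + d + H*d + H*d² (k(H, d) = (H*d + H*d²) + (d + 10) = (H*d + H*d²) + (10 + d) = 10 + d + H*d + H*d²)
(F - 530) + k(51, 30) = (350 - 530) + (10 + 30 + 51*30 + 51*30²) = -180 + (10 + 30 + 1530 + 51*900) = -180 + (10 + 30 + 1530 + 45900) = -180 + 47470 = 47290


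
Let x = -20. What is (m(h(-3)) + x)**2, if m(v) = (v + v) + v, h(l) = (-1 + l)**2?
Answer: 784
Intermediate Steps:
m(v) = 3*v (m(v) = 2*v + v = 3*v)
(m(h(-3)) + x)**2 = (3*(-1 - 3)**2 - 20)**2 = (3*(-4)**2 - 20)**2 = (3*16 - 20)**2 = (48 - 20)**2 = 28**2 = 784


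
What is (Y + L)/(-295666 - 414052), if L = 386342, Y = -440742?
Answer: 27200/354859 ≈ 0.076650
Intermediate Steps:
(Y + L)/(-295666 - 414052) = (-440742 + 386342)/(-295666 - 414052) = -54400/(-709718) = -54400*(-1/709718) = 27200/354859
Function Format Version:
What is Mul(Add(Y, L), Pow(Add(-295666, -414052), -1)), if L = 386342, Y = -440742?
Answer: Rational(27200, 354859) ≈ 0.076650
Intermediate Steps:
Mul(Add(Y, L), Pow(Add(-295666, -414052), -1)) = Mul(Add(-440742, 386342), Pow(Add(-295666, -414052), -1)) = Mul(-54400, Pow(-709718, -1)) = Mul(-54400, Rational(-1, 709718)) = Rational(27200, 354859)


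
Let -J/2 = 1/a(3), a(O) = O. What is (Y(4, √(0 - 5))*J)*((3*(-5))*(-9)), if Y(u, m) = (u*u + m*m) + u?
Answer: -1350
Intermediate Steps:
Y(u, m) = u + m² + u² (Y(u, m) = (u² + m²) + u = (m² + u²) + u = u + m² + u²)
J = -⅔ (J = -2/3 = -2*⅓ = -⅔ ≈ -0.66667)
(Y(4, √(0 - 5))*J)*((3*(-5))*(-9)) = ((4 + (√(0 - 5))² + 4²)*(-⅔))*((3*(-5))*(-9)) = ((4 + (√(-5))² + 16)*(-⅔))*(-15*(-9)) = ((4 + (I*√5)² + 16)*(-⅔))*135 = ((4 - 5 + 16)*(-⅔))*135 = (15*(-⅔))*135 = -10*135 = -1350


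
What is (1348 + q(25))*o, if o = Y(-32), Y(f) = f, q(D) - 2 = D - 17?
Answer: -43456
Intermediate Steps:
q(D) = -15 + D (q(D) = 2 + (D - 17) = 2 + (-17 + D) = -15 + D)
o = -32
(1348 + q(25))*o = (1348 + (-15 + 25))*(-32) = (1348 + 10)*(-32) = 1358*(-32) = -43456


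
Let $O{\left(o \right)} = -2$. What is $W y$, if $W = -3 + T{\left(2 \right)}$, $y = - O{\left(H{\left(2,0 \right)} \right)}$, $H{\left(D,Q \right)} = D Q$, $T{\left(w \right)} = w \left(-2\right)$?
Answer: $-14$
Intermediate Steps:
$T{\left(w \right)} = - 2 w$
$y = 2$ ($y = \left(-1\right) \left(-2\right) = 2$)
$W = -7$ ($W = -3 - 4 = -7$)
$W y = \left(-7\right) 2 = -14$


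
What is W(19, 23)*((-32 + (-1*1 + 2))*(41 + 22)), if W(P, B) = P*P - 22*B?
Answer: 283185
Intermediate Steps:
W(P, B) = P² - 22*B
W(19, 23)*((-32 + (-1*1 + 2))*(41 + 22)) = (19² - 22*23)*((-32 + (-1*1 + 2))*(41 + 22)) = (361 - 506)*((-32 + (-1 + 2))*63) = -145*(-32 + 1)*63 = -(-4495)*63 = -145*(-1953) = 283185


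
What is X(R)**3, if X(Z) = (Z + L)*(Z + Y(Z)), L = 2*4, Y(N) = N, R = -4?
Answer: -32768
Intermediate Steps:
L = 8
X(Z) = 2*Z*(8 + Z) (X(Z) = (Z + 8)*(Z + Z) = (8 + Z)*(2*Z) = 2*Z*(8 + Z))
X(R)**3 = (2*(-4)*(8 - 4))**3 = (2*(-4)*4)**3 = (-32)**3 = -32768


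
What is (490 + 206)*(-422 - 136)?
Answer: -388368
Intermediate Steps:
(490 + 206)*(-422 - 136) = 696*(-558) = -388368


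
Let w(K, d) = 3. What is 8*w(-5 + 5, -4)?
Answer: 24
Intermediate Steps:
8*w(-5 + 5, -4) = 8*3 = 24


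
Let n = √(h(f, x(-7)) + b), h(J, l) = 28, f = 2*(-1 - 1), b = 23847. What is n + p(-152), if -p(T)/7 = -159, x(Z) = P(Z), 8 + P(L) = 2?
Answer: 1113 + 5*√955 ≈ 1267.5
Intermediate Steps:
P(L) = -6 (P(L) = -8 + 2 = -6)
x(Z) = -6
p(T) = 1113 (p(T) = -7*(-159) = 1113)
f = -4 (f = 2*(-2) = -4)
n = 5*√955 (n = √(28 + 23847) = √23875 = 5*√955 ≈ 154.52)
n + p(-152) = 5*√955 + 1113 = 1113 + 5*√955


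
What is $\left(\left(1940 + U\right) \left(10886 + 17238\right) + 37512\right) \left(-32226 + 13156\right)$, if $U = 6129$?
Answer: $-4328319196760$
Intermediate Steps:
$\left(\left(1940 + U\right) \left(10886 + 17238\right) + 37512\right) \left(-32226 + 13156\right) = \left(\left(1940 + 6129\right) \left(10886 + 17238\right) + 37512\right) \left(-32226 + 13156\right) = \left(8069 \cdot 28124 + 37512\right) \left(-19070\right) = \left(226932556 + 37512\right) \left(-19070\right) = 226970068 \left(-19070\right) = -4328319196760$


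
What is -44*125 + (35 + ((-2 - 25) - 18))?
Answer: -5510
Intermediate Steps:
-44*125 + (35 + ((-2 - 25) - 18)) = -5500 + (35 + (-27 - 18)) = -5500 + (35 - 45) = -5500 - 10 = -5510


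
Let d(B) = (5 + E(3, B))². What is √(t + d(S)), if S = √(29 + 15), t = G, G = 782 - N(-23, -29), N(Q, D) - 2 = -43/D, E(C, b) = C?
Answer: √708557/29 ≈ 29.026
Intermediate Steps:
N(Q, D) = 2 - 43/D
G = 22577/29 (G = 782 - (2 - 43/(-29)) = 782 - (2 - 43*(-1/29)) = 782 - (2 + 43/29) = 782 - 1*101/29 = 782 - 101/29 = 22577/29 ≈ 778.52)
t = 22577/29 ≈ 778.52
S = 2*√11 (S = √44 = 2*√11 ≈ 6.6332)
d(B) = 64 (d(B) = (5 + 3)² = 8² = 64)
√(t + d(S)) = √(22577/29 + 64) = √(24433/29) = √708557/29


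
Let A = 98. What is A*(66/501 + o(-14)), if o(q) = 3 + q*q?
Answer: 3258990/167 ≈ 19515.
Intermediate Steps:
o(q) = 3 + q²
A*(66/501 + o(-14)) = 98*(66/501 + (3 + (-14)²)) = 98*(66*(1/501) + (3 + 196)) = 98*(22/167 + 199) = 98*(33255/167) = 3258990/167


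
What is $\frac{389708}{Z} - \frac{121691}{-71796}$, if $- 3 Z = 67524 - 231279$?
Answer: $\frac{11540659601}{1306328220} \approx 8.8344$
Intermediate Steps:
$Z = 54585$ ($Z = - \frac{67524 - 231279}{3} = \left(- \frac{1}{3}\right) \left(-163755\right) = 54585$)
$\frac{389708}{Z} - \frac{121691}{-71796} = \frac{389708}{54585} - \frac{121691}{-71796} = 389708 \cdot \frac{1}{54585} - - \frac{121691}{71796} = \frac{389708}{54585} + \frac{121691}{71796} = \frac{11540659601}{1306328220}$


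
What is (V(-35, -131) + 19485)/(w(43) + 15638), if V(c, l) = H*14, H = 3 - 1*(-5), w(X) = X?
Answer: 19597/15681 ≈ 1.2497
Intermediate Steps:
H = 8 (H = 3 + 5 = 8)
V(c, l) = 112 (V(c, l) = 8*14 = 112)
(V(-35, -131) + 19485)/(w(43) + 15638) = (112 + 19485)/(43 + 15638) = 19597/15681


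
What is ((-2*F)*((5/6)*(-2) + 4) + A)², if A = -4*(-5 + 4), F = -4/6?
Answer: 4096/81 ≈ 50.568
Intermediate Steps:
F = -⅔ (F = -4*⅙ = -⅔ ≈ -0.66667)
A = 4 (A = -4*(-1) = 4)
((-2*F)*((5/6)*(-2) + 4) + A)² = ((-2*(-⅔))*((5/6)*(-2) + 4) + 4)² = (4*((5*(⅙))*(-2) + 4)/3 + 4)² = (4*((⅚)*(-2) + 4)/3 + 4)² = (4*(-5/3 + 4)/3 + 4)² = ((4/3)*(7/3) + 4)² = (28/9 + 4)² = (64/9)² = 4096/81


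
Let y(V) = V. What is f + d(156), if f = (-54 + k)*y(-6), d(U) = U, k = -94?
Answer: 1044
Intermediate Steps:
f = 888 (f = (-54 - 94)*(-6) = -148*(-6) = 888)
f + d(156) = 888 + 156 = 1044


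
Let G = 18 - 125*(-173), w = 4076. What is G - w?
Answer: 17567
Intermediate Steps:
G = 21643 (G = 18 + 21625 = 21643)
G - w = 21643 - 1*4076 = 21643 - 4076 = 17567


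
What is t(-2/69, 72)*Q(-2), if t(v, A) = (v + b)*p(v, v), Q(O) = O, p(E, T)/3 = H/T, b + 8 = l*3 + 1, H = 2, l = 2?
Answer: -426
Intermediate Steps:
b = -1 (b = -8 + (2*3 + 1) = -8 + (6 + 1) = -8 + 7 = -1)
p(E, T) = 6/T (p(E, T) = 3*(2/T) = 6/T)
t(v, A) = 6*(-1 + v)/v (t(v, A) = (v - 1)*(6/v) = (-1 + v)*(6/v) = 6*(-1 + v)/v)
t(-2/69, 72)*Q(-2) = (6 - 6/((-2/69)))*(-2) = (6 - 6/((-2*1/69)))*(-2) = (6 - 6/(-2/69))*(-2) = (6 - 6*(-69/2))*(-2) = (6 + 207)*(-2) = 213*(-2) = -426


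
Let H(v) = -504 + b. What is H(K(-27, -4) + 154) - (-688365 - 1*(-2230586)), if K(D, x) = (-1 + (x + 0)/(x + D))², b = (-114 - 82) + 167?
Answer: -1542754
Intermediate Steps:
b = -29 (b = -196 + 167 = -29)
K(D, x) = (-1 + x/(D + x))²
H(v) = -533 (H(v) = -504 - 29 = -533)
H(K(-27, -4) + 154) - (-688365 - 1*(-2230586)) = -533 - (-688365 - 1*(-2230586)) = -533 - (-688365 + 2230586) = -533 - 1*1542221 = -533 - 1542221 = -1542754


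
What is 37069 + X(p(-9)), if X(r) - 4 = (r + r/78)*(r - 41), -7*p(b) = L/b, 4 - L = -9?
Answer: 441326696/11907 ≈ 37065.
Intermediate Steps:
L = 13 (L = 4 - 1*(-9) = 4 + 9 = 13)
p(b) = -13/(7*b)
X(r) = 4 + 79*r*(-41 + r)/78 (X(r) = 4 + (r + r/78)*(r - 41) = 4 + (r + r*(1/78))*(-41 + r) = 4 + (r + r/78)*(-41 + r) = 4 + (79*r/78)*(-41 + r) = 4 + 79*r*(-41 + r)/78)
37069 + X(p(-9)) = 37069 + (4 - (-3239)/(42*(-9)) + 79*(-13/7/(-9))**2/78) = 37069 + (4 - (-3239)*(-1)/(42*9) + 79*(-13/7*(-1/9))**2/78) = 37069 + (4 - 3239/78*13/63 + 79*(13/63)**2/78) = 37069 + (4 - 3239/378 + (79/78)*(169/3969)) = 37069 + (4 - 3239/378 + 1027/23814) = 37069 - 53887/11907 = 441326696/11907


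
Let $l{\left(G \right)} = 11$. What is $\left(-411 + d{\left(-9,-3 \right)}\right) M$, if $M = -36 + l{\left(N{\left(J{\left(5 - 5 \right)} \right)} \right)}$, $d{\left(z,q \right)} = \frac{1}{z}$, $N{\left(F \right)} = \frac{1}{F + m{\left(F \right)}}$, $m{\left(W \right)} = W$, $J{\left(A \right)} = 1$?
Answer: $\frac{92500}{9} \approx 10278.0$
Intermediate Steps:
$N{\left(F \right)} = \frac{1}{2 F}$ ($N{\left(F \right)} = \frac{1}{F + F} = \frac{1}{2 F}$)
$M = -25$ ($M = -36 + 11 = -25$)
$\left(-411 + d{\left(-9,-3 \right)}\right) M = \left(-411 + \frac{1}{-9}\right) \left(-25\right) = \left(-411 - \frac{1}{9}\right) \left(-25\right) = \left(- \frac{3700}{9}\right) \left(-25\right) = \frac{92500}{9}$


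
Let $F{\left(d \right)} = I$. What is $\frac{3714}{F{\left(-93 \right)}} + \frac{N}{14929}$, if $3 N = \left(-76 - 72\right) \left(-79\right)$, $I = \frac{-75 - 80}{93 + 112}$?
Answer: $- \frac{6819533186}{1388397} \approx -4911.8$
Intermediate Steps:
$I = - \frac{31}{41}$ ($I = - \frac{155}{205} = \left(-155\right) \frac{1}{205} = - \frac{31}{41} \approx -0.7561$)
$F{\left(d \right)} = - \frac{31}{41}$
$N = \frac{11692}{3}$ ($N = \frac{\left(-76 - 72\right) \left(-79\right)}{3} = \frac{\left(-148\right) \left(-79\right)}{3} = \frac{1}{3} \cdot 11692 = \frac{11692}{3} \approx 3897.3$)
$\frac{3714}{F{\left(-93 \right)}} + \frac{N}{14929} = \frac{3714}{- \frac{31}{41}} + \frac{11692}{3 \cdot 14929} = 3714 \left(- \frac{41}{31}\right) + \frac{11692}{3} \cdot \frac{1}{14929} = - \frac{152274}{31} + \frac{11692}{44787} = - \frac{6819533186}{1388397}$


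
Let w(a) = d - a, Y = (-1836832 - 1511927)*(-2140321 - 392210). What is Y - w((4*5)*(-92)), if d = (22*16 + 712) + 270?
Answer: 8480835975855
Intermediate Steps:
Y = 8480835979029 (Y = -3348759*(-2532531) = 8480835979029)
d = 1334 (d = (352 + 712) + 270 = 1064 + 270 = 1334)
w(a) = 1334 - a
Y - w((4*5)*(-92)) = 8480835979029 - (1334 - 4*5*(-92)) = 8480835979029 - (1334 - 20*(-92)) = 8480835979029 - (1334 - 1*(-1840)) = 8480835979029 - (1334 + 1840) = 8480835979029 - 1*3174 = 8480835979029 - 3174 = 8480835975855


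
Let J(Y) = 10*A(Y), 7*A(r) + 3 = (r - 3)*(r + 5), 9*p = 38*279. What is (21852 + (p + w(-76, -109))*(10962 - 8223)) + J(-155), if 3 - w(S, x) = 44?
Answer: 22189635/7 ≈ 3.1699e+6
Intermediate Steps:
p = 1178 (p = (38*279)/9 = (⅑)*10602 = 1178)
A(r) = -3/7 + (-3 + r)*(5 + r)/7 (A(r) = -3/7 + ((r - 3)*(r + 5))/7 = -3/7 + ((-3 + r)*(5 + r))/7 = -3/7 + (-3 + r)*(5 + r)/7)
w(S, x) = -41 (w(S, x) = 3 - 1*44 = 3 - 44 = -41)
J(Y) = -180/7 + 10*Y²/7 + 20*Y/7 (J(Y) = 10*(-18/7 + Y²/7 + 2*Y/7) = -180/7 + 10*Y²/7 + 20*Y/7)
(21852 + (p + w(-76, -109))*(10962 - 8223)) + J(-155) = (21852 + (1178 - 41)*(10962 - 8223)) + (-180/7 + (10/7)*(-155)² + (20/7)*(-155)) = (21852 + 1137*2739) + (-180/7 + (10/7)*24025 - 3100/7) = (21852 + 3114243) + (-180/7 + 240250/7 - 3100/7) = 3136095 + 236970/7 = 22189635/7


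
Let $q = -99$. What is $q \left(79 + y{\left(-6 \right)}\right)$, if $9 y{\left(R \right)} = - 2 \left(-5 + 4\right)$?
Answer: $-7843$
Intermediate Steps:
$y{\left(R \right)} = \frac{2}{9}$ ($y{\left(R \right)} = \frac{\left(-2\right) \left(-5 + 4\right)}{9} = \frac{\left(-2\right) \left(-1\right)}{9} = \frac{1}{9} \cdot 2 = \frac{2}{9}$)
$q \left(79 + y{\left(-6 \right)}\right) = - 99 \left(79 + \frac{2}{9}\right) = \left(-99\right) \frac{713}{9} = -7843$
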